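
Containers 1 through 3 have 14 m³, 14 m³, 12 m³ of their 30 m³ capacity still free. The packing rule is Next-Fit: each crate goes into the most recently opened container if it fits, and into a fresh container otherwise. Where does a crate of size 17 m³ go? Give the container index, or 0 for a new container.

0

Next-Fit only looks at container 3, which has 12 m³ free.
17 m³ does not fit, so a new container is opened.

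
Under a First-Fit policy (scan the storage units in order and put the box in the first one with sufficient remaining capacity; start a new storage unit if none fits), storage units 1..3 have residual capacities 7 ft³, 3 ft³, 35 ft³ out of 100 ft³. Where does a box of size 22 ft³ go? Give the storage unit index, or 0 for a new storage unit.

3

Storage units with room: storage unit 3 (35 ft³).
The first with room is storage unit 3.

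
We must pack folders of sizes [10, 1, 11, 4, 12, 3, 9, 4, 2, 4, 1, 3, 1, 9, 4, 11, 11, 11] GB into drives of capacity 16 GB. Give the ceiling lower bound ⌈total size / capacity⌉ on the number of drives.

7

Total size = 10 + 1 + 11 + 4 + 12 + 3 + 9 + 4 + 2 + 4 + 1 + 3 + 1 + 9 + 4 + 11 + 11 + 11 = 111 GB.
⌈111 / 16⌉ = 7.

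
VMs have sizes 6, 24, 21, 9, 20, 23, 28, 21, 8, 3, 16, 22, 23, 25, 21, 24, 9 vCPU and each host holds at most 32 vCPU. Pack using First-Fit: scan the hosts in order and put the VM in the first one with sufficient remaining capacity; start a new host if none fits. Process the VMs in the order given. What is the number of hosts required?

Put 6 vCPU in host 1; 26 vCPU remain.
Put 24 vCPU in host 1; 2 vCPU remain.
Put 21 vCPU in host 2; 11 vCPU remain.
Put 9 vCPU in host 2; 2 vCPU remain.
Put 20 vCPU in host 3; 12 vCPU remain.
Put 23 vCPU in host 4; 9 vCPU remain.
Put 28 vCPU in host 5; 4 vCPU remain.
Put 21 vCPU in host 6; 11 vCPU remain.
Put 8 vCPU in host 3; 4 vCPU remain.
Put 3 vCPU in host 3; 1 vCPU remain.
Put 16 vCPU in host 7; 16 vCPU remain.
Put 22 vCPU in host 8; 10 vCPU remain.
Put 23 vCPU in host 9; 9 vCPU remain.
Put 25 vCPU in host 10; 7 vCPU remain.
Put 21 vCPU in host 11; 11 vCPU remain.
Put 24 vCPU in host 12; 8 vCPU remain.
Put 9 vCPU in host 4; 0 vCPU remain.

12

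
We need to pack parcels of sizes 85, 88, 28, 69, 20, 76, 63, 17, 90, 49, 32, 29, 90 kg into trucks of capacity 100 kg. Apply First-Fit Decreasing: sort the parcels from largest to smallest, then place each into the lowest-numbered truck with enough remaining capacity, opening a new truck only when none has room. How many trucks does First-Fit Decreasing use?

8 trucks

Sorted descending: 90, 90, 88, 85, 76, 69, 63, 49, 32, 29, 28, 20, 17.
truck 1: place 90 kg, 10 kg left
truck 2: place 90 kg, 10 kg left
truck 3: place 88 kg, 12 kg left
truck 4: place 85 kg, 15 kg left
truck 5: place 76 kg, 24 kg left
truck 6: place 69 kg, 31 kg left
truck 7: place 63 kg, 37 kg left
truck 8: place 49 kg, 51 kg left
truck 7: place 32 kg, 5 kg left
truck 6: place 29 kg, 2 kg left
truck 8: place 28 kg, 23 kg left
truck 5: place 20 kg, 4 kg left
truck 8: place 17 kg, 6 kg left
Final trucks: [90] [90] [88] [85] [76,20] [69,29] [63,32] [49,28,17].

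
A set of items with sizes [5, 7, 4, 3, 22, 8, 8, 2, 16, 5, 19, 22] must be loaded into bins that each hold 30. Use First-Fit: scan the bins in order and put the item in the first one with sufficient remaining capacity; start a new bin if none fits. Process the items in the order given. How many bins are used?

5 → bin 1 (remaining 25)
7 → bin 1 (remaining 18)
4 → bin 1 (remaining 14)
3 → bin 1 (remaining 11)
22 → bin 2 (remaining 8)
8 → bin 1 (remaining 3)
8 → bin 2 (remaining 0)
2 → bin 1 (remaining 1)
16 → bin 3 (remaining 14)
5 → bin 3 (remaining 9)
19 → bin 4 (remaining 11)
22 → bin 5 (remaining 8)
Final bins: [5,7,4,3,8,2] [22,8] [16,5] [19] [22].

5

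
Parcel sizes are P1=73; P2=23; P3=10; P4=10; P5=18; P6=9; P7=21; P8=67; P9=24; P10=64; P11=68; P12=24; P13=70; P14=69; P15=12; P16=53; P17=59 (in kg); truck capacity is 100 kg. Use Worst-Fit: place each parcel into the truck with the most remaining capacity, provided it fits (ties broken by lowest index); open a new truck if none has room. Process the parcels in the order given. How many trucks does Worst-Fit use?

9

Put P1 (73 kg) in truck 1; 27 kg remain.
Put P2 (23 kg) in truck 1; 4 kg remain.
Put P3 (10 kg) in truck 2; 90 kg remain.
Put P4 (10 kg) in truck 2; 80 kg remain.
Put P5 (18 kg) in truck 2; 62 kg remain.
Put P6 (9 kg) in truck 2; 53 kg remain.
Put P7 (21 kg) in truck 2; 32 kg remain.
Put P8 (67 kg) in truck 3; 33 kg remain.
Put P9 (24 kg) in truck 3; 9 kg remain.
Put P10 (64 kg) in truck 4; 36 kg remain.
Put P11 (68 kg) in truck 5; 32 kg remain.
Put P12 (24 kg) in truck 4; 12 kg remain.
Put P13 (70 kg) in truck 6; 30 kg remain.
Put P14 (69 kg) in truck 7; 31 kg remain.
Put P15 (12 kg) in truck 2; 20 kg remain.
Put P16 (53 kg) in truck 8; 47 kg remain.
Put P17 (59 kg) in truck 9; 41 kg remain.
Final trucks: [73,23] [10,10,18,9,21,12] [67,24] [64,24] [68] [70] [69] [53] [59].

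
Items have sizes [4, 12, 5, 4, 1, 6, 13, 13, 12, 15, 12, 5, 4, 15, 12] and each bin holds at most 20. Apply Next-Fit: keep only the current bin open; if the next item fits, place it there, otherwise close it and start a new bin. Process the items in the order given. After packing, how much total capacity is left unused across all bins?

Put 4 in bin 1; 16 remain.
Put 12 in bin 1; 4 remain.
Put 5 in bin 2; 15 remain.
Put 4 in bin 2; 11 remain.
Put 1 in bin 2; 10 remain.
Put 6 in bin 2; 4 remain.
Put 13 in bin 3; 7 remain.
Put 13 in bin 4; 7 remain.
Put 12 in bin 5; 8 remain.
Put 15 in bin 6; 5 remain.
Put 12 in bin 7; 8 remain.
Put 5 in bin 7; 3 remain.
Put 4 in bin 8; 16 remain.
Put 15 in bin 8; 1 remain.
Put 12 in bin 9; 8 remain.
9 bins × 20 = 180; used 133; unused 47.

47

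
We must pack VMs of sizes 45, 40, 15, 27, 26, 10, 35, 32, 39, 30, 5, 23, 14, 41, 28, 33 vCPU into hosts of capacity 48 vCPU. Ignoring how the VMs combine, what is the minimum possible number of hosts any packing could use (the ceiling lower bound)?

Total size = 45 + 40 + 15 + 27 + 26 + 10 + 35 + 32 + 39 + 30 + 5 + 23 + 14 + 41 + 28 + 33 = 443 vCPU.
⌈443 / 48⌉ = 10.

10 hosts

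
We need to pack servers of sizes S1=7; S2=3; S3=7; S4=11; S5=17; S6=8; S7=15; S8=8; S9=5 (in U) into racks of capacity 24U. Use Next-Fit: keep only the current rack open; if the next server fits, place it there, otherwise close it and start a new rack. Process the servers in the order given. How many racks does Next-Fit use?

5

S1 (7U) → rack 1 (remaining 17U)
S2 (3U) → rack 1 (remaining 14U)
S3 (7U) → rack 1 (remaining 7U)
S4 (11U) → rack 2 (remaining 13U)
S5 (17U) → rack 3 (remaining 7U)
S6 (8U) → rack 4 (remaining 16U)
S7 (15U) → rack 4 (remaining 1U)
S8 (8U) → rack 5 (remaining 16U)
S9 (5U) → rack 5 (remaining 11U)
Final racks: [7,3,7] [11] [17] [8,15] [8,5].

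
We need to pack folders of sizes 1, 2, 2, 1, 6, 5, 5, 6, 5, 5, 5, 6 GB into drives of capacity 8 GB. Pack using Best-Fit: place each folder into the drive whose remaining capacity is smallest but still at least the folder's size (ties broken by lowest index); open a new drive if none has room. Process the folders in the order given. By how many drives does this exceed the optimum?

1

Best-Fit: [1,2,2,1] [6] [5] [5] [6] [5] [5] [5] [6] → 9 drives.
8 folders exceed 4 GB (half the capacity), and no two of those can share a drive, so at least 8 drives are needed.
An optimal packing achieves that bound: [6,2] [6,2] [6,1,1] [5] [5] [5] [5] [5] → 8 drives.
Excess: 9 − 8 = 1.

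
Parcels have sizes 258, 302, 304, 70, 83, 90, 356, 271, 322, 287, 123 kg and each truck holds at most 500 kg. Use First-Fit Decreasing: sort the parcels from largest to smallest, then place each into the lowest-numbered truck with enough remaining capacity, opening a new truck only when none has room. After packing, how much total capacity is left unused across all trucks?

Sorted descending: 356, 322, 304, 302, 287, 271, 258, 123, 90, 83, 70.
truck 1: place 356 kg, 144 kg left
truck 2: place 322 kg, 178 kg left
truck 3: place 304 kg, 196 kg left
truck 4: place 302 kg, 198 kg left
truck 5: place 287 kg, 213 kg left
truck 6: place 271 kg, 229 kg left
truck 7: place 258 kg, 242 kg left
truck 1: place 123 kg, 21 kg left
truck 2: place 90 kg, 88 kg left
truck 2: place 83 kg, 5 kg left
truck 3: place 70 kg, 126 kg left
7 trucks × 500 kg = 3500 kg; used 2466 kg; unused 1034 kg.

1034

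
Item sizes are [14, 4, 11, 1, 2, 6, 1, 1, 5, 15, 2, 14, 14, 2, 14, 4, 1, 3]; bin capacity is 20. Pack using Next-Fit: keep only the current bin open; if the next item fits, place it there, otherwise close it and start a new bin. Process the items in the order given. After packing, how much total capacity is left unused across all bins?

14 → bin 1 (remaining 6)
4 → bin 1 (remaining 2)
11 → bin 2 (remaining 9)
1 → bin 2 (remaining 8)
2 → bin 2 (remaining 6)
6 → bin 2 (remaining 0)
1 → bin 3 (remaining 19)
1 → bin 3 (remaining 18)
5 → bin 3 (remaining 13)
15 → bin 4 (remaining 5)
2 → bin 4 (remaining 3)
14 → bin 5 (remaining 6)
14 → bin 6 (remaining 6)
2 → bin 6 (remaining 4)
14 → bin 7 (remaining 6)
4 → bin 7 (remaining 2)
1 → bin 7 (remaining 1)
3 → bin 8 (remaining 17)
8 bins × 20 = 160; used 114; unused 46.

46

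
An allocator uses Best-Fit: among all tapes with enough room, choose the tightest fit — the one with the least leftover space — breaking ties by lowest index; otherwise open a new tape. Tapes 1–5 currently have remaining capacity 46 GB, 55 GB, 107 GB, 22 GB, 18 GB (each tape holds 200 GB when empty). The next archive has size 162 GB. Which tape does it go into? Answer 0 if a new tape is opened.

0

No tape has ≥ 162 GB free, so a new tape is opened.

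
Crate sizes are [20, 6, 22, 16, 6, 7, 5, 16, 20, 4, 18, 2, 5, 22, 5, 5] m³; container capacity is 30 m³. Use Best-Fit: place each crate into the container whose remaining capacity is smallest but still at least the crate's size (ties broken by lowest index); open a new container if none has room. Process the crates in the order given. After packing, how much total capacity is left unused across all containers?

20 m³ → container 1 (remaining 10 m³)
6 m³ → container 1 (remaining 4 m³)
22 m³ → container 2 (remaining 8 m³)
16 m³ → container 3 (remaining 14 m³)
6 m³ → container 2 (remaining 2 m³)
7 m³ → container 3 (remaining 7 m³)
5 m³ → container 3 (remaining 2 m³)
16 m³ → container 4 (remaining 14 m³)
20 m³ → container 5 (remaining 10 m³)
4 m³ → container 1 (remaining 0 m³)
18 m³ → container 6 (remaining 12 m³)
2 m³ → container 2 (remaining 0 m³)
5 m³ → container 5 (remaining 5 m³)
22 m³ → container 7 (remaining 8 m³)
5 m³ → container 5 (remaining 0 m³)
5 m³ → container 7 (remaining 3 m³)
7 containers × 30 m³ = 210 m³; used 179 m³; unused 31 m³.

31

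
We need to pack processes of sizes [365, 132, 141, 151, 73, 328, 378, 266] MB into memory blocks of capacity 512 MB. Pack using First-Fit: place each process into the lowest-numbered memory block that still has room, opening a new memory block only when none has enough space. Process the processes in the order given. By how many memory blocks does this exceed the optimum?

First-Fit: [365,132] [141,151,73] [328] [378] [266] → 5 memory blocks.
Total size 1834 MB; any packing needs at least ⌈1834/512⌉ = 4 memory blocks.
An optimal packing achieves that bound: [378,132] [365,141] [328,151] [266,73] → 4 memory blocks.
Excess: 5 − 4 = 1.

1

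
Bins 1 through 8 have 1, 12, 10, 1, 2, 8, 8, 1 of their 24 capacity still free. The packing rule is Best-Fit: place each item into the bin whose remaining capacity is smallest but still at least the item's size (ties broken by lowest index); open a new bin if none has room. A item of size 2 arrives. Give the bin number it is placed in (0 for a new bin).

5

Bins with room: bin 2 (12), bin 3 (10), bin 5 (2), bin 6 (8), bin 7 (8).
Tightest fit is bin 5 with 2 free.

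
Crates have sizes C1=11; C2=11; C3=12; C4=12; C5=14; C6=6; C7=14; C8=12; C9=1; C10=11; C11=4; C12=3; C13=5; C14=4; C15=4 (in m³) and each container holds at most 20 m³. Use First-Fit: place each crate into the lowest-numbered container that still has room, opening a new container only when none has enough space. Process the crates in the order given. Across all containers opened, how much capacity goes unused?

Put C1 (11 m³) in container 1; 9 m³ remain.
Put C2 (11 m³) in container 2; 9 m³ remain.
Put C3 (12 m³) in container 3; 8 m³ remain.
Put C4 (12 m³) in container 4; 8 m³ remain.
Put C5 (14 m³) in container 5; 6 m³ remain.
Put C6 (6 m³) in container 1; 3 m³ remain.
Put C7 (14 m³) in container 6; 6 m³ remain.
Put C8 (12 m³) in container 7; 8 m³ remain.
Put C9 (1 m³) in container 1; 2 m³ remain.
Put C10 (11 m³) in container 8; 9 m³ remain.
Put C11 (4 m³) in container 2; 5 m³ remain.
Put C12 (3 m³) in container 2; 2 m³ remain.
Put C13 (5 m³) in container 3; 3 m³ remain.
Put C14 (4 m³) in container 4; 4 m³ remain.
Put C15 (4 m³) in container 4; 0 m³ remain.
8 containers × 20 m³ = 160 m³; used 124 m³; unused 36 m³.

36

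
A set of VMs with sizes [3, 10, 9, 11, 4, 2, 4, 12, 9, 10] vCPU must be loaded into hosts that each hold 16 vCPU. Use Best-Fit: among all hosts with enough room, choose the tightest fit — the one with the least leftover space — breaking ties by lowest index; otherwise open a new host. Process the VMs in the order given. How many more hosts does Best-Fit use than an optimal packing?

0

Best-Fit: [3,10,2] [9,4] [11,4] [12] [9] [10] → 6 hosts.
6 VMs exceed 8 vCPU (half the capacity), and no two of those can share a host, so at least 6 hosts are needed.
So 6 is already optimal.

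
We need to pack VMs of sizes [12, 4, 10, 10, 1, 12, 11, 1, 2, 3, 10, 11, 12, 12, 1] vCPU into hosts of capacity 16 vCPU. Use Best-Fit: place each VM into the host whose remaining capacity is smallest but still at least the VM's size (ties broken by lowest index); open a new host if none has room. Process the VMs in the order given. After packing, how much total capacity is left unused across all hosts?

32

host 1: place 12 vCPU, 4 vCPU left
host 1: place 4 vCPU, 0 vCPU left
host 2: place 10 vCPU, 6 vCPU left
host 3: place 10 vCPU, 6 vCPU left
host 2: place 1 vCPU, 5 vCPU left
host 4: place 12 vCPU, 4 vCPU left
host 5: place 11 vCPU, 5 vCPU left
host 4: place 1 vCPU, 3 vCPU left
host 4: place 2 vCPU, 1 vCPU left
host 2: place 3 vCPU, 2 vCPU left
host 6: place 10 vCPU, 6 vCPU left
host 7: place 11 vCPU, 5 vCPU left
host 8: place 12 vCPU, 4 vCPU left
host 9: place 12 vCPU, 4 vCPU left
host 4: place 1 vCPU, 0 vCPU left
9 hosts × 16 vCPU = 144 vCPU; used 112 vCPU; unused 32 vCPU.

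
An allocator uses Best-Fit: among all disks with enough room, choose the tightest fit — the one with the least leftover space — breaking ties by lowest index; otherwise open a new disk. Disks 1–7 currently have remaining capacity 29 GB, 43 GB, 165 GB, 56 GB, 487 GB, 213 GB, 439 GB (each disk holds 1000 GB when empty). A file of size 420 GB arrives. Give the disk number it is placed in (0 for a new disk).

7

Disks with room: disk 5 (487 GB), disk 7 (439 GB).
Tightest fit is disk 7 with 439 GB free.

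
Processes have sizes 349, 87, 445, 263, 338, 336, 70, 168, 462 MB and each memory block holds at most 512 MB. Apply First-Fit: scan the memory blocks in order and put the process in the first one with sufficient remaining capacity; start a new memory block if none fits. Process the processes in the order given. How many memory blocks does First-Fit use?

6

349 MB → memory block 1 (remaining 163 MB)
87 MB → memory block 1 (remaining 76 MB)
445 MB → memory block 2 (remaining 67 MB)
263 MB → memory block 3 (remaining 249 MB)
338 MB → memory block 4 (remaining 174 MB)
336 MB → memory block 5 (remaining 176 MB)
70 MB → memory block 1 (remaining 6 MB)
168 MB → memory block 3 (remaining 81 MB)
462 MB → memory block 6 (remaining 50 MB)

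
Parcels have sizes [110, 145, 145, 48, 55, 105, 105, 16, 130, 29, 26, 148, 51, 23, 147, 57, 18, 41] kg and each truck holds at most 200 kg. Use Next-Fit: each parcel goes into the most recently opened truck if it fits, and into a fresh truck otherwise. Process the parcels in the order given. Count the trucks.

9

Put 110 kg in truck 1; 90 kg remain.
Put 145 kg in truck 2; 55 kg remain.
Put 145 kg in truck 3; 55 kg remain.
Put 48 kg in truck 3; 7 kg remain.
Put 55 kg in truck 4; 145 kg remain.
Put 105 kg in truck 4; 40 kg remain.
Put 105 kg in truck 5; 95 kg remain.
Put 16 kg in truck 5; 79 kg remain.
Put 130 kg in truck 6; 70 kg remain.
Put 29 kg in truck 6; 41 kg remain.
Put 26 kg in truck 6; 15 kg remain.
Put 148 kg in truck 7; 52 kg remain.
Put 51 kg in truck 7; 1 kg remain.
Put 23 kg in truck 8; 177 kg remain.
Put 147 kg in truck 8; 30 kg remain.
Put 57 kg in truck 9; 143 kg remain.
Put 18 kg in truck 9; 125 kg remain.
Put 41 kg in truck 9; 84 kg remain.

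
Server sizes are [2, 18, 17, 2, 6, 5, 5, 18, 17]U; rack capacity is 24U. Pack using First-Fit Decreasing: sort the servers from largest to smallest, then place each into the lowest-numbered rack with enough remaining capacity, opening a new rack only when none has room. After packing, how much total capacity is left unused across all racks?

6

Sorted descending: 18, 18, 17, 17, 6, 5, 5, 2, 2.
Put 18U in rack 1; 6U remain.
Put 18U in rack 2; 6U remain.
Put 17U in rack 3; 7U remain.
Put 17U in rack 4; 7U remain.
Put 6U in rack 1; 0U remain.
Put 5U in rack 2; 1U remain.
Put 5U in rack 3; 2U remain.
Put 2U in rack 3; 0U remain.
Put 2U in rack 4; 5U remain.
4 racks × 24U = 96U; used 90U; unused 6U.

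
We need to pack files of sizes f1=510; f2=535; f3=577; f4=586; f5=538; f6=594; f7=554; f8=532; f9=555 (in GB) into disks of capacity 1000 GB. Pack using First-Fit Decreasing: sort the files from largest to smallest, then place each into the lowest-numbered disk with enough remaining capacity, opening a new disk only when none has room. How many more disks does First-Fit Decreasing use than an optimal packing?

0

First-Fit Decreasing: [594] [586] [577] [555] [554] [538] [535] [532] [510] → 9 disks.
9 files exceed 500 GB (half the capacity), and no two of those can share a disk, so at least 9 disks are needed.
So 9 is already optimal.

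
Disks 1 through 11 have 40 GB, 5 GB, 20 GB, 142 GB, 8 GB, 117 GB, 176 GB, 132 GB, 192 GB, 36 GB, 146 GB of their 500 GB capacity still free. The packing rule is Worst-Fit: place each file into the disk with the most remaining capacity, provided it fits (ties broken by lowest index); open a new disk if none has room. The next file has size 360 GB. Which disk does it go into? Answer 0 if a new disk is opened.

0

No disk has ≥ 360 GB free, so a new disk is opened.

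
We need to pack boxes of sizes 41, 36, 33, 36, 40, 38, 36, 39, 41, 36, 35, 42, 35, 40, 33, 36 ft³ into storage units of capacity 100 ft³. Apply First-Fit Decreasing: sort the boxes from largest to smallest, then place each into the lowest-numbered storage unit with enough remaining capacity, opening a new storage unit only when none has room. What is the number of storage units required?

8 storage units

Sorted descending: 42, 41, 41, 40, 40, 39, 38, 36, 36, 36, 36, 36, 35, 35, 33, 33.
42 ft³ → storage unit 1 (remaining 58 ft³)
41 ft³ → storage unit 1 (remaining 17 ft³)
41 ft³ → storage unit 2 (remaining 59 ft³)
40 ft³ → storage unit 2 (remaining 19 ft³)
40 ft³ → storage unit 3 (remaining 60 ft³)
39 ft³ → storage unit 3 (remaining 21 ft³)
38 ft³ → storage unit 4 (remaining 62 ft³)
36 ft³ → storage unit 4 (remaining 26 ft³)
36 ft³ → storage unit 5 (remaining 64 ft³)
36 ft³ → storage unit 5 (remaining 28 ft³)
36 ft³ → storage unit 6 (remaining 64 ft³)
36 ft³ → storage unit 6 (remaining 28 ft³)
35 ft³ → storage unit 7 (remaining 65 ft³)
35 ft³ → storage unit 7 (remaining 30 ft³)
33 ft³ → storage unit 8 (remaining 67 ft³)
33 ft³ → storage unit 8 (remaining 34 ft³)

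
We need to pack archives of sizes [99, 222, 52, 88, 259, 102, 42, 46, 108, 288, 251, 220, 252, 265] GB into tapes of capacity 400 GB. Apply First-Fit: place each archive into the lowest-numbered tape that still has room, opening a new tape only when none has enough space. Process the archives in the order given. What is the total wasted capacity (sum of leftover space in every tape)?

906

Put 99 GB in tape 1; 301 GB remain.
Put 222 GB in tape 1; 79 GB remain.
Put 52 GB in tape 1; 27 GB remain.
Put 88 GB in tape 2; 312 GB remain.
Put 259 GB in tape 2; 53 GB remain.
Put 102 GB in tape 3; 298 GB remain.
Put 42 GB in tape 2; 11 GB remain.
Put 46 GB in tape 3; 252 GB remain.
Put 108 GB in tape 3; 144 GB remain.
Put 288 GB in tape 4; 112 GB remain.
Put 251 GB in tape 5; 149 GB remain.
Put 220 GB in tape 6; 180 GB remain.
Put 252 GB in tape 7; 148 GB remain.
Put 265 GB in tape 8; 135 GB remain.
8 tapes × 400 GB = 3200 GB; used 2294 GB; unused 906 GB.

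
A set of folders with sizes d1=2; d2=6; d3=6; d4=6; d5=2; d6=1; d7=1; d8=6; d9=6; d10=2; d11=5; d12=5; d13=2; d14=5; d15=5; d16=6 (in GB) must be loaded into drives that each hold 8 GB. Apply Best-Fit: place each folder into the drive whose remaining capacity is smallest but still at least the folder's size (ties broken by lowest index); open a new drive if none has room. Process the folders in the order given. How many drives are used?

10

drive 1: place d1 (2 GB), 6 GB left
drive 1: place d2 (6 GB), 0 GB left
drive 2: place d3 (6 GB), 2 GB left
drive 3: place d4 (6 GB), 2 GB left
drive 2: place d5 (2 GB), 0 GB left
drive 3: place d6 (1 GB), 1 GB left
drive 3: place d7 (1 GB), 0 GB left
drive 4: place d8 (6 GB), 2 GB left
drive 5: place d9 (6 GB), 2 GB left
drive 4: place d10 (2 GB), 0 GB left
drive 6: place d11 (5 GB), 3 GB left
drive 7: place d12 (5 GB), 3 GB left
drive 5: place d13 (2 GB), 0 GB left
drive 8: place d14 (5 GB), 3 GB left
drive 9: place d15 (5 GB), 3 GB left
drive 10: place d16 (6 GB), 2 GB left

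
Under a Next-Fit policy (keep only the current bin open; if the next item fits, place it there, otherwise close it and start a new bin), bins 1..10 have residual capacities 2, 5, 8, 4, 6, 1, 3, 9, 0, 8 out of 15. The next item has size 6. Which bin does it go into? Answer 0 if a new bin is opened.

Next-Fit only looks at bin 10, which has 8 free.
6 fits there.

10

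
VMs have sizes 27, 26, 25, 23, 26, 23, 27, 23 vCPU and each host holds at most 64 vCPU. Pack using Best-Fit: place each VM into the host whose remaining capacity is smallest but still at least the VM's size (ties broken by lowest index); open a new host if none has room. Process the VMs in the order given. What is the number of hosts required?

Put 27 vCPU in host 1; 37 vCPU remain.
Put 26 vCPU in host 1; 11 vCPU remain.
Put 25 vCPU in host 2; 39 vCPU remain.
Put 23 vCPU in host 2; 16 vCPU remain.
Put 26 vCPU in host 3; 38 vCPU remain.
Put 23 vCPU in host 3; 15 vCPU remain.
Put 27 vCPU in host 4; 37 vCPU remain.
Put 23 vCPU in host 4; 14 vCPU remain.

4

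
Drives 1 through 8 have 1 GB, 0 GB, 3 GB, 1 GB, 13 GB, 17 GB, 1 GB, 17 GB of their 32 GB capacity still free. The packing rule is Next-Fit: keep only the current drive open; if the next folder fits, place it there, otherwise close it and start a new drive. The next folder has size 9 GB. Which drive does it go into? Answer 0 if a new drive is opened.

Next-Fit only looks at drive 8, which has 17 GB free.
9 GB fits there.

8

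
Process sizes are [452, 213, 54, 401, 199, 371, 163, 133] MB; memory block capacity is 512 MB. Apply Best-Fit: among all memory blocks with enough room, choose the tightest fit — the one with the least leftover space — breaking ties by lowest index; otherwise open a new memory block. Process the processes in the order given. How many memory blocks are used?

452 MB → memory block 1 (remaining 60 MB)
213 MB → memory block 2 (remaining 299 MB)
54 MB → memory block 1 (remaining 6 MB)
401 MB → memory block 3 (remaining 111 MB)
199 MB → memory block 2 (remaining 100 MB)
371 MB → memory block 4 (remaining 141 MB)
163 MB → memory block 5 (remaining 349 MB)
133 MB → memory block 4 (remaining 8 MB)

5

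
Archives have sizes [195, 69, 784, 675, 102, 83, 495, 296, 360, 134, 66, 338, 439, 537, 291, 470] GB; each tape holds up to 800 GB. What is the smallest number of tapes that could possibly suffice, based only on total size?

7

Total size = 195 + 69 + 784 + 675 + 102 + 83 + 495 + 296 + 360 + 134 + 66 + 338 + 439 + 537 + 291 + 470 = 5334 GB.
⌈5334 / 800⌉ = 7.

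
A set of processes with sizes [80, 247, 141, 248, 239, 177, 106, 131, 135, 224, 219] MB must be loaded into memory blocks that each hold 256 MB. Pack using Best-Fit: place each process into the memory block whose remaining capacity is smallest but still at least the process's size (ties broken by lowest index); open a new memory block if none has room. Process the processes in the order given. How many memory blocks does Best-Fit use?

memory block 1: place 80 MB, 176 MB left
memory block 2: place 247 MB, 9 MB left
memory block 1: place 141 MB, 35 MB left
memory block 3: place 248 MB, 8 MB left
memory block 4: place 239 MB, 17 MB left
memory block 5: place 177 MB, 79 MB left
memory block 6: place 106 MB, 150 MB left
memory block 6: place 131 MB, 19 MB left
memory block 7: place 135 MB, 121 MB left
memory block 8: place 224 MB, 32 MB left
memory block 9: place 219 MB, 37 MB left
Final memory blocks: [80,141] [247] [248] [239] [177] [106,131] [135] [224] [219].

9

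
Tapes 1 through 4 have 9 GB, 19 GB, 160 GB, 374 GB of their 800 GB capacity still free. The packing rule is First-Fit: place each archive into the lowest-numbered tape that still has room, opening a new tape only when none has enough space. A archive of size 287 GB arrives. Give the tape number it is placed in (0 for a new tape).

4

Tapes with room: tape 4 (374 GB).
The first with room is tape 4.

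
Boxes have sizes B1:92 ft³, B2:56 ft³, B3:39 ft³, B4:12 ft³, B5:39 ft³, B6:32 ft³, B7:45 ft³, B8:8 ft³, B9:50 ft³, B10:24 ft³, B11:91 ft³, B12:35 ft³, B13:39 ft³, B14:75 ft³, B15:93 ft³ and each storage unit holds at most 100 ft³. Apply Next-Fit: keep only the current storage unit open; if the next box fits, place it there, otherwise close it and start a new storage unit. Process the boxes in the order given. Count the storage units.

9 storage units

storage unit 1: place B1 (92 ft³), 8 ft³ left
storage unit 2: place B2 (56 ft³), 44 ft³ left
storage unit 2: place B3 (39 ft³), 5 ft³ left
storage unit 3: place B4 (12 ft³), 88 ft³ left
storage unit 3: place B5 (39 ft³), 49 ft³ left
storage unit 3: place B6 (32 ft³), 17 ft³ left
storage unit 4: place B7 (45 ft³), 55 ft³ left
storage unit 4: place B8 (8 ft³), 47 ft³ left
storage unit 5: place B9 (50 ft³), 50 ft³ left
storage unit 5: place B10 (24 ft³), 26 ft³ left
storage unit 6: place B11 (91 ft³), 9 ft³ left
storage unit 7: place B12 (35 ft³), 65 ft³ left
storage unit 7: place B13 (39 ft³), 26 ft³ left
storage unit 8: place B14 (75 ft³), 25 ft³ left
storage unit 9: place B15 (93 ft³), 7 ft³ left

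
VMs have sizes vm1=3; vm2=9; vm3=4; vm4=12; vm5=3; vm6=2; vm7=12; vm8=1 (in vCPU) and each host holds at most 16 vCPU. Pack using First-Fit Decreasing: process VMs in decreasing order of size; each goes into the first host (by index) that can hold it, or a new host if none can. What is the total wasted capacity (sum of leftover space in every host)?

Sorted descending: 12, 12, 9, 4, 3, 3, 2, 1.
host 1: place 12 vCPU, 4 vCPU left
host 2: place 12 vCPU, 4 vCPU left
host 3: place 9 vCPU, 7 vCPU left
host 1: place 4 vCPU, 0 vCPU left
host 2: place 3 vCPU, 1 vCPU left
host 3: place 3 vCPU, 4 vCPU left
host 3: place 2 vCPU, 2 vCPU left
host 2: place 1 vCPU, 0 vCPU left
3 hosts × 16 vCPU = 48 vCPU; used 46 vCPU; unused 2 vCPU.

2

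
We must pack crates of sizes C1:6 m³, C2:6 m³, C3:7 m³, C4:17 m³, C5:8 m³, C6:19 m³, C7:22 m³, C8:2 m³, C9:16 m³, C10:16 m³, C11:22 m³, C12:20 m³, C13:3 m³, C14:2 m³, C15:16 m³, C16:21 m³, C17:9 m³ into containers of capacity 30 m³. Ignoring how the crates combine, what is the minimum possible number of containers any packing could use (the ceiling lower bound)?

8

Total size = 6 + 6 + 7 + 17 + 8 + 19 + 22 + 2 + 16 + 16 + 22 + 20 + 3 + 2 + 16 + 21 + 9 = 212 m³.
⌈212 / 30⌉ = 8.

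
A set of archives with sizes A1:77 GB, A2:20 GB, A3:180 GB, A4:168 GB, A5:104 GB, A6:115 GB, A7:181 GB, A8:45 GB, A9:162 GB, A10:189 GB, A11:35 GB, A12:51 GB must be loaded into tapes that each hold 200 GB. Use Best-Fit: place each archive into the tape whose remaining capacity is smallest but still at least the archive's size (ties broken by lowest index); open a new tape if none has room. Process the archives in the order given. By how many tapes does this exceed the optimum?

1

Best-Fit: [77,20] [180] [168] [104,51] [115,45] [181] [162,35] [189] → 8 tapes.
Total size 1327 GB; any packing needs at least ⌈1327/200⌉ = 7 tapes.
An optimal packing achieves that bound: [189] [181] [180,20] [168] [162,35] [115,77] [104,51,45] → 7 tapes.
Excess: 8 − 7 = 1.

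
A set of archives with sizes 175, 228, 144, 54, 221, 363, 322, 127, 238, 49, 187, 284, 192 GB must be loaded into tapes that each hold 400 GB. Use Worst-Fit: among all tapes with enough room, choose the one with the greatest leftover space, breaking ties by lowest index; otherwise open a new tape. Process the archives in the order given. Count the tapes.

175 GB → tape 1 (remaining 225 GB)
228 GB → tape 2 (remaining 172 GB)
144 GB → tape 1 (remaining 81 GB)
54 GB → tape 2 (remaining 118 GB)
221 GB → tape 3 (remaining 179 GB)
363 GB → tape 4 (remaining 37 GB)
322 GB → tape 5 (remaining 78 GB)
127 GB → tape 3 (remaining 52 GB)
238 GB → tape 6 (remaining 162 GB)
49 GB → tape 6 (remaining 113 GB)
187 GB → tape 7 (remaining 213 GB)
284 GB → tape 8 (remaining 116 GB)
192 GB → tape 7 (remaining 21 GB)
Final tapes: [175,144] [228,54] [221,127] [363] [322] [238,49] [187,192] [284].

8 tapes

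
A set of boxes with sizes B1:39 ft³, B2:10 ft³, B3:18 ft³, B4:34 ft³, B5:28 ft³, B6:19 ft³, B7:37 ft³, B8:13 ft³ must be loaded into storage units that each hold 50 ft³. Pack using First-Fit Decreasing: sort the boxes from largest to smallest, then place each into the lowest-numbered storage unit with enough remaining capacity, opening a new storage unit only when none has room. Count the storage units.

Sorted descending: 39, 37, 34, 28, 19, 18, 13, 10.
Put 39 ft³ in storage unit 1; 11 ft³ remain.
Put 37 ft³ in storage unit 2; 13 ft³ remain.
Put 34 ft³ in storage unit 3; 16 ft³ remain.
Put 28 ft³ in storage unit 4; 22 ft³ remain.
Put 19 ft³ in storage unit 4; 3 ft³ remain.
Put 18 ft³ in storage unit 5; 32 ft³ remain.
Put 13 ft³ in storage unit 2; 0 ft³ remain.
Put 10 ft³ in storage unit 1; 1 ft³ remain.

5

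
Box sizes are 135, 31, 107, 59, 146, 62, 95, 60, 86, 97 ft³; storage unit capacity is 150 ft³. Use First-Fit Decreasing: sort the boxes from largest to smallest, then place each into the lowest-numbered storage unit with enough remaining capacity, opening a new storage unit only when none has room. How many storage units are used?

7 storage units

Sorted descending: 146, 135, 107, 97, 95, 86, 62, 60, 59, 31.
146 ft³ → storage unit 1 (remaining 4 ft³)
135 ft³ → storage unit 2 (remaining 15 ft³)
107 ft³ → storage unit 3 (remaining 43 ft³)
97 ft³ → storage unit 4 (remaining 53 ft³)
95 ft³ → storage unit 5 (remaining 55 ft³)
86 ft³ → storage unit 6 (remaining 64 ft³)
62 ft³ → storage unit 6 (remaining 2 ft³)
60 ft³ → storage unit 7 (remaining 90 ft³)
59 ft³ → storage unit 7 (remaining 31 ft³)
31 ft³ → storage unit 3 (remaining 12 ft³)
Final storage units: [146] [135] [107,31] [97] [95] [86,62] [60,59].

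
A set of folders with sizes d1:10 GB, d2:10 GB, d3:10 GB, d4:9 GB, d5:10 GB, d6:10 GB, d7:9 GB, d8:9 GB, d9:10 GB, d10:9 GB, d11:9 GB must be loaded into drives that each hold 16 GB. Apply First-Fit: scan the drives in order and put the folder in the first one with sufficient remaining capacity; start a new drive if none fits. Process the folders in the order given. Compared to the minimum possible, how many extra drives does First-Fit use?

First-Fit: [10] [10] [10] [9] [10] [10] [9] [9] [10] [9] [9] → 11 drives.
11 folders exceed 8 GB (half the capacity), and no two of those can share a drive, so at least 11 drives are needed.
So 11 is already optimal.

0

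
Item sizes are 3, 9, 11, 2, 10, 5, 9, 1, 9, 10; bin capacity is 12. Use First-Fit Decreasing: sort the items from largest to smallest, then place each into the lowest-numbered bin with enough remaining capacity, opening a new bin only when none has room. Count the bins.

7

Sorted descending: 11, 10, 10, 9, 9, 9, 5, 3, 2, 1.
11 → bin 1 (remaining 1)
10 → bin 2 (remaining 2)
10 → bin 3 (remaining 2)
9 → bin 4 (remaining 3)
9 → bin 5 (remaining 3)
9 → bin 6 (remaining 3)
5 → bin 7 (remaining 7)
3 → bin 4 (remaining 0)
2 → bin 2 (remaining 0)
1 → bin 1 (remaining 0)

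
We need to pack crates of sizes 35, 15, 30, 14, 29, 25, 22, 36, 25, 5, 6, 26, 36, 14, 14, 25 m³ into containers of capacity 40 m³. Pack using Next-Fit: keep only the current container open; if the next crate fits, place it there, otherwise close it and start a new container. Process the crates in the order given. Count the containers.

13

Put 35 m³ in container 1; 5 m³ remain.
Put 15 m³ in container 2; 25 m³ remain.
Put 30 m³ in container 3; 10 m³ remain.
Put 14 m³ in container 4; 26 m³ remain.
Put 29 m³ in container 5; 11 m³ remain.
Put 25 m³ in container 6; 15 m³ remain.
Put 22 m³ in container 7; 18 m³ remain.
Put 36 m³ in container 8; 4 m³ remain.
Put 25 m³ in container 9; 15 m³ remain.
Put 5 m³ in container 9; 10 m³ remain.
Put 6 m³ in container 9; 4 m³ remain.
Put 26 m³ in container 10; 14 m³ remain.
Put 36 m³ in container 11; 4 m³ remain.
Put 14 m³ in container 12; 26 m³ remain.
Put 14 m³ in container 12; 12 m³ remain.
Put 25 m³ in container 13; 15 m³ remain.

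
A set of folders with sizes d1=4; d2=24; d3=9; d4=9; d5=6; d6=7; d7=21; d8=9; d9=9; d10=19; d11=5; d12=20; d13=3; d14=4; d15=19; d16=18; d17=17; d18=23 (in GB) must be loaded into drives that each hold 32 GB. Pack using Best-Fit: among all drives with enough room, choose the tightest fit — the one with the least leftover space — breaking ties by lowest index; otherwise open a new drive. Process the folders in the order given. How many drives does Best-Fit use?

9

d1 (4 GB) → drive 1 (remaining 28 GB)
d2 (24 GB) → drive 1 (remaining 4 GB)
d3 (9 GB) → drive 2 (remaining 23 GB)
d4 (9 GB) → drive 2 (remaining 14 GB)
d5 (6 GB) → drive 2 (remaining 8 GB)
d6 (7 GB) → drive 2 (remaining 1 GB)
d7 (21 GB) → drive 3 (remaining 11 GB)
d8 (9 GB) → drive 3 (remaining 2 GB)
d9 (9 GB) → drive 4 (remaining 23 GB)
d10 (19 GB) → drive 4 (remaining 4 GB)
d11 (5 GB) → drive 5 (remaining 27 GB)
d12 (20 GB) → drive 5 (remaining 7 GB)
d13 (3 GB) → drive 1 (remaining 1 GB)
d14 (4 GB) → drive 4 (remaining 0 GB)
d15 (19 GB) → drive 6 (remaining 13 GB)
d16 (18 GB) → drive 7 (remaining 14 GB)
d17 (17 GB) → drive 8 (remaining 15 GB)
d18 (23 GB) → drive 9 (remaining 9 GB)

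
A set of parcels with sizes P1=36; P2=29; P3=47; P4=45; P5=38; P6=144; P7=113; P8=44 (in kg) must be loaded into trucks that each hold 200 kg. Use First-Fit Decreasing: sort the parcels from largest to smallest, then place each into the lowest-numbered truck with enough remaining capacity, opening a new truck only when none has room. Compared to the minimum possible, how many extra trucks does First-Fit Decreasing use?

0

First-Fit Decreasing: [144,47] [113,45,38] [44,36,29] → 3 trucks.
Total size 496 kg; any packing needs at least ⌈496/200⌉ = 3 trucks.
So 3 is already optimal.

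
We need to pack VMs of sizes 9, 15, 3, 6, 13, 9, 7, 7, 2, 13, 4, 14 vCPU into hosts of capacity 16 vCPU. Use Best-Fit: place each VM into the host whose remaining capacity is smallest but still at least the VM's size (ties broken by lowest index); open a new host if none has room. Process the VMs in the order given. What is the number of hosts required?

7

Put 9 vCPU in host 1; 7 vCPU remain.
Put 15 vCPU in host 2; 1 vCPU remain.
Put 3 vCPU in host 1; 4 vCPU remain.
Put 6 vCPU in host 3; 10 vCPU remain.
Put 13 vCPU in host 4; 3 vCPU remain.
Put 9 vCPU in host 3; 1 vCPU remain.
Put 7 vCPU in host 5; 9 vCPU remain.
Put 7 vCPU in host 5; 2 vCPU remain.
Put 2 vCPU in host 5; 0 vCPU remain.
Put 13 vCPU in host 6; 3 vCPU remain.
Put 4 vCPU in host 1; 0 vCPU remain.
Put 14 vCPU in host 7; 2 vCPU remain.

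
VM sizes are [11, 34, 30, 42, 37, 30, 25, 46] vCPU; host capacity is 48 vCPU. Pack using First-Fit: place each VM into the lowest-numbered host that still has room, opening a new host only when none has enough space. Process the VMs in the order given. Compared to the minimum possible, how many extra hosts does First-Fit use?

First-Fit: [11,34] [30] [42] [37] [30] [25] [46] → 7 hosts.
7 VMs exceed 24 vCPU (half the capacity), and no two of those can share a host, so at least 7 hosts are needed.
So 7 is already optimal.

0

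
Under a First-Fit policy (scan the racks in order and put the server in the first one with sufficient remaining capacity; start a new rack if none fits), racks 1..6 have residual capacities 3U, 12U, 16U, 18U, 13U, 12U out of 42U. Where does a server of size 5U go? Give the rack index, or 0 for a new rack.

2

Racks with room: rack 2 (12U), rack 3 (16U), rack 4 (18U), rack 5 (13U), rack 6 (12U).
The first with room is rack 2.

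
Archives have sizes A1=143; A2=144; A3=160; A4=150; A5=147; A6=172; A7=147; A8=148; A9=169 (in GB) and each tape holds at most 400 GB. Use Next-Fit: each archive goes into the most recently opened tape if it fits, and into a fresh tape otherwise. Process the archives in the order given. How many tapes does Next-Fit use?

A1 (143 GB) → tape 1 (remaining 257 GB)
A2 (144 GB) → tape 1 (remaining 113 GB)
A3 (160 GB) → tape 2 (remaining 240 GB)
A4 (150 GB) → tape 2 (remaining 90 GB)
A5 (147 GB) → tape 3 (remaining 253 GB)
A6 (172 GB) → tape 3 (remaining 81 GB)
A7 (147 GB) → tape 4 (remaining 253 GB)
A8 (148 GB) → tape 4 (remaining 105 GB)
A9 (169 GB) → tape 5 (remaining 231 GB)
Final tapes: [143,144] [160,150] [147,172] [147,148] [169].

5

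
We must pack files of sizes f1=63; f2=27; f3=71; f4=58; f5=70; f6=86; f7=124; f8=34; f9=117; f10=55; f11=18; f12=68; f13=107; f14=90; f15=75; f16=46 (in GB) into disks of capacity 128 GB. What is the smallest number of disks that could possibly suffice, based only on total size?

9 disks

Total size = 63 + 27 + 71 + 58 + 70 + 86 + 124 + 34 + 117 + 55 + 18 + 68 + 107 + 90 + 75 + 46 = 1109 GB.
⌈1109 / 128⌉ = 9.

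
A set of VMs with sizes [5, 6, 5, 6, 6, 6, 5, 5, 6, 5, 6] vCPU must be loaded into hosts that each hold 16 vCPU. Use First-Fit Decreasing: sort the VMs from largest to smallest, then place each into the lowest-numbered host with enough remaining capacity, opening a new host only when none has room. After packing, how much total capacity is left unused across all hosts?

Sorted descending: 6, 6, 6, 6, 6, 6, 5, 5, 5, 5, 5.
host 1: place 6 vCPU, 10 vCPU left
host 1: place 6 vCPU, 4 vCPU left
host 2: place 6 vCPU, 10 vCPU left
host 2: place 6 vCPU, 4 vCPU left
host 3: place 6 vCPU, 10 vCPU left
host 3: place 6 vCPU, 4 vCPU left
host 4: place 5 vCPU, 11 vCPU left
host 4: place 5 vCPU, 6 vCPU left
host 4: place 5 vCPU, 1 vCPU left
host 5: place 5 vCPU, 11 vCPU left
host 5: place 5 vCPU, 6 vCPU left
5 hosts × 16 vCPU = 80 vCPU; used 61 vCPU; unused 19 vCPU.

19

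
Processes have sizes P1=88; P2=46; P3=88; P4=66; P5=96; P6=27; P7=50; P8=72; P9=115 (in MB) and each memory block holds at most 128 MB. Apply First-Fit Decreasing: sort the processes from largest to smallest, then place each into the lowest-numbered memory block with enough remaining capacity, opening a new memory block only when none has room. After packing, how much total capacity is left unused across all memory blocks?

120

Sorted descending: 115, 96, 88, 88, 72, 66, 50, 46, 27.
115 MB → memory block 1 (remaining 13 MB)
96 MB → memory block 2 (remaining 32 MB)
88 MB → memory block 3 (remaining 40 MB)
88 MB → memory block 4 (remaining 40 MB)
72 MB → memory block 5 (remaining 56 MB)
66 MB → memory block 6 (remaining 62 MB)
50 MB → memory block 5 (remaining 6 MB)
46 MB → memory block 6 (remaining 16 MB)
27 MB → memory block 2 (remaining 5 MB)
6 memory blocks × 128 MB = 768 MB; used 648 MB; unused 120 MB.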